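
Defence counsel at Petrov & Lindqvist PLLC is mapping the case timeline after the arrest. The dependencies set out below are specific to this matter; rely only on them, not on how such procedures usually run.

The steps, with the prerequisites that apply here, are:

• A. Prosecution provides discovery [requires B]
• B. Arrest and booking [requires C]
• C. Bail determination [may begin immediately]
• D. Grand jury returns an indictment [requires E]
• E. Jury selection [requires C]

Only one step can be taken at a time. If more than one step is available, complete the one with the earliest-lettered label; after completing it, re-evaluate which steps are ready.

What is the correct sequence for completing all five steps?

C, B, A, E, D

C has no prerequisites → C first.
Now B and E have their prerequisites met. B has the earlier label, so B next.
A now also ready, so the ready set is {A, E}; A has the earlier label → A.
That leaves E as the only ready step → E.
D is the only step now ready → D.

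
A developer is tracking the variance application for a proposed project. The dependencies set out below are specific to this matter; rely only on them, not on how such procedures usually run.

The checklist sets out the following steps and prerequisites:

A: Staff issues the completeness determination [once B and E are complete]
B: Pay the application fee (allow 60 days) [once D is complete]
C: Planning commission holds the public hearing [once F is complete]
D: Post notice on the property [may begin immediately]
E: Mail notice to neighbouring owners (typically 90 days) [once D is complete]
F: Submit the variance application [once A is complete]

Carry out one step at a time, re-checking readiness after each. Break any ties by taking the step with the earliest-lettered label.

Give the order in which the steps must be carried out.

D has no prerequisites → D first.
Ready: B and E. B has the earlier label → B.
That leaves E as the only ready step → E.
Next only A has its prerequisites met → A.
F needed A, now all done → F.
C needed F, now all done → C.

D, B, E, A, F, C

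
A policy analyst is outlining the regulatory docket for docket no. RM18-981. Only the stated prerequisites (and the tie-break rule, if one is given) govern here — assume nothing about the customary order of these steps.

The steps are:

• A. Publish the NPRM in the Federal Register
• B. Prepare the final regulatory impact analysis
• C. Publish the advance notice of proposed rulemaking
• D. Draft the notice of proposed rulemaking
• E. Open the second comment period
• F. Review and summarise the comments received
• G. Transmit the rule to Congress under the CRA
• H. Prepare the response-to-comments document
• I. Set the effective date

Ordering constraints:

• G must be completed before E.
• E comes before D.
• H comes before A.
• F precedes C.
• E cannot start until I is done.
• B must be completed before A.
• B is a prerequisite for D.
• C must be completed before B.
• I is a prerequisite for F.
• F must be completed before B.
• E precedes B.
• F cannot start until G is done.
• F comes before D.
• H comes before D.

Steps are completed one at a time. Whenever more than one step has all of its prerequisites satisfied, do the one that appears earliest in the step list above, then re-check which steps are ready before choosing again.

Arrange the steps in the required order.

G, H, I, E, F, C, B, A, D

Nothing is required for G, H and I. G is listed earlier → G first.
Now H and I have their prerequisites met. H is listed earlier, so H next.
I is the only step now ready → I.
Ready: E and F. E is listed earlier → E.
Next only F has its prerequisites met → F.
C is the only step now ready → C.
That leaves B as the only ready step → B.
A and D are both available; A is listed earlier → A.
D needed B, E, F and H, now all done → D.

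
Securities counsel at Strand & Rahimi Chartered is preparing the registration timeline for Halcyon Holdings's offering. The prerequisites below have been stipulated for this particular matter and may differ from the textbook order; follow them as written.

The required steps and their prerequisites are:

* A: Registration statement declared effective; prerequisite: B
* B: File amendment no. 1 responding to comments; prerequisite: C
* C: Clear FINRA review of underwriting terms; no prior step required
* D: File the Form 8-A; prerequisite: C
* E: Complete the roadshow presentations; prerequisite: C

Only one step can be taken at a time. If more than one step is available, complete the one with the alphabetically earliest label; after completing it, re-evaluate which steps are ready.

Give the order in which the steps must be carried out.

C B A D E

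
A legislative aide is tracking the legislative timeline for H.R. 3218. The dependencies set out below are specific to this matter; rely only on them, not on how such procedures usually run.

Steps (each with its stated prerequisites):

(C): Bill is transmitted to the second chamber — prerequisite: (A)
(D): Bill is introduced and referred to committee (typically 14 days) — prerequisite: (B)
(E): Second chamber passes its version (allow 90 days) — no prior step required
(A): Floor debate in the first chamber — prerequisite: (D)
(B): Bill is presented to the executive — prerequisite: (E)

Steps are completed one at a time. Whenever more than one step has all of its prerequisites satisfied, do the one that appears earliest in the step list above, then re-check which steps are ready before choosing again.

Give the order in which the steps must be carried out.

(E) has no prerequisites → (E) first.
That leaves (B) as the only ready step → (B).
Next only (D) has its prerequisites met → (D).
(A) is the only step now ready → (A).
That leaves (C) as the only ready step → (C).

(E), (B), (D), (A), (C)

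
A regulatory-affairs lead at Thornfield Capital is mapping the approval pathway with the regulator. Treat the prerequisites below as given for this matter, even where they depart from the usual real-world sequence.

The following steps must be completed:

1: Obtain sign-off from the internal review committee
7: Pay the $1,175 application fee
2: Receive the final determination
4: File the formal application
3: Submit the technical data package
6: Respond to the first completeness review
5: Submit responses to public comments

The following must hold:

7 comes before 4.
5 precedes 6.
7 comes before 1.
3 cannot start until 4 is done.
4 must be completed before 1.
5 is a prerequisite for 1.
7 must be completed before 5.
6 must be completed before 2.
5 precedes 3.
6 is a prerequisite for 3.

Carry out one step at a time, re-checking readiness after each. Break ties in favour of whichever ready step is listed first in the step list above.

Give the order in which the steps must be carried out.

7 is the only step with nothing outstanding, so it goes first.
4 and 5 are both available; 4 is listed earlier → 4.
5 needed 7, now all done → 5.
1 and 6 are both available; 1 is listed earlier → 1.
That leaves 6 as the only ready step → 6.
Ready: 2 and 3. 2 is listed earlier → 2.
3 needed 4, 6 and 5, now all done → 3.

7 → 4 → 5 → 1 → 6 → 2 → 3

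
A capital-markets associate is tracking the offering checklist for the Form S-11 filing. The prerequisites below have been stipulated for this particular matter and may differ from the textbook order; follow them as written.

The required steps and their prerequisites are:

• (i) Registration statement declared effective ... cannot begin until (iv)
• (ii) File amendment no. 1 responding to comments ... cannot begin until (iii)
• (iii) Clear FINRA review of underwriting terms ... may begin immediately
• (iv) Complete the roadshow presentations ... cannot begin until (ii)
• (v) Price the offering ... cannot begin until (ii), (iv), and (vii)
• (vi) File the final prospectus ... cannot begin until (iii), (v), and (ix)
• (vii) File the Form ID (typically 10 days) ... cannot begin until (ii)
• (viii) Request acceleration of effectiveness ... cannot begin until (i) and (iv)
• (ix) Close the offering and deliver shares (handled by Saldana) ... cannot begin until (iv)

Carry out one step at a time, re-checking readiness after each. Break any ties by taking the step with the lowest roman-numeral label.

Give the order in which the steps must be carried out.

(iii), (ii), (iv), (i), (vii), (v), (viii), (ix), (vi)

Only (iii) has no prerequisites, so it is first.
That leaves (ii) as the only ready step → (ii).
Now (iv) and (vii) have their prerequisites met. (iv) has the earlier label, so (iv) next.
Now (i), (vii) and (ix) have their prerequisites met. (i) has the earlier label, so (i) next.
(vii), (viii) and (ix) are all available; (vii) has the earlier label → (vii).
(v), (viii) and (ix) are all available; (v) has the earlier label → (v).
Now (viii) and (ix) have their prerequisites met. (viii) has the earlier label, so (viii) next.
(ix) is the only step now ready → (ix).
(vi) is the only step now ready → (vi).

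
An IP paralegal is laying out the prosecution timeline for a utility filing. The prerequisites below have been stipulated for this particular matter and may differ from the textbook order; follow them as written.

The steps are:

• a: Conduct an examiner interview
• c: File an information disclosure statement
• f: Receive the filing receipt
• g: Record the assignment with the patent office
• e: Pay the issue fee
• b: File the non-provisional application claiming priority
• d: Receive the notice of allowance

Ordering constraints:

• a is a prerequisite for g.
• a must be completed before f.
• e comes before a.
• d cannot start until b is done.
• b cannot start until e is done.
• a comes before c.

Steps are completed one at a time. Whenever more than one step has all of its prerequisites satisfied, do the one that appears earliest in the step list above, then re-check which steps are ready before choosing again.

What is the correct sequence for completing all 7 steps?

e, a, c, f, g, b, d

e has no prerequisites → e first.
Now a and b have their prerequisites met. a is listed earlier, so a next.
c, f and g now also ready, so the ready set is {c, f, g, b}; c is listed earlier → c.
Ready: f, g and b. f is listed earlier → f.
Now g and b have their prerequisites met. g is listed earlier, so g next.
That leaves b as the only ready step → b.
Next only d has its prerequisites met → d.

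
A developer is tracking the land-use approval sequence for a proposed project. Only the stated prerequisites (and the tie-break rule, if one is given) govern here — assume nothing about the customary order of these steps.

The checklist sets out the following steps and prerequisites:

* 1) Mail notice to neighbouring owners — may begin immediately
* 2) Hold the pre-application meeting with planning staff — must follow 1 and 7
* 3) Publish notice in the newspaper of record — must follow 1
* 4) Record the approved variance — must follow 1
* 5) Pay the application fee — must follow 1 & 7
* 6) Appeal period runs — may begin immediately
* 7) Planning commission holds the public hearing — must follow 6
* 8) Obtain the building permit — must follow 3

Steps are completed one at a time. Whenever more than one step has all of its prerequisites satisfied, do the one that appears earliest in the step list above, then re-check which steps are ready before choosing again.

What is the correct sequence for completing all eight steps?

1, 3, 4, 6, 7, 2, 5, 8

Nothing is required for 1 and 6. 1 is listed earlier → 1 first.
Now 3, 4 and 6 have their prerequisites met. 3 is listed earlier, so 3 next.
8 now also ready, so the ready set is {4, 6, 8}; 4 is listed earlier → 4.
6 and 8 are both available; 6 is listed earlier → 6.
7 and 8 are both available; 7 is listed earlier → 7.
2 and 5 now also ready, so the ready set is {2, 5, 8}; 2 is listed earlier → 2.
Now 5 and 8 have their prerequisites met. 5 is listed earlier, so 5 next.
Next only 8 has its prerequisites met → 8.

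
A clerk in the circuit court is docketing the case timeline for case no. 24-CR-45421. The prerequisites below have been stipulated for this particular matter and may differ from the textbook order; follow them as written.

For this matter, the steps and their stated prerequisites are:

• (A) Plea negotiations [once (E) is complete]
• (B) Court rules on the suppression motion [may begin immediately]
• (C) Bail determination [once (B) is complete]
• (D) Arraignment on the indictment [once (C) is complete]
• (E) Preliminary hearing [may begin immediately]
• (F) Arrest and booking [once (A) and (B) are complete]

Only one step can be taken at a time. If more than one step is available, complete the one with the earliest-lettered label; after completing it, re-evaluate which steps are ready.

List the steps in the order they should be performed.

(B) and (E) have no prerequisites; (B) has the earlier label, so (B) is first.
Ready: (C) and (E). (C) has the earlier label → (C).
(D) now also ready, so the ready set is {(D), (E)}; (D) has the earlier label → (D).
(E) is the only step now ready → (E).
Next only (A) has its prerequisites met → (A).
(F) needed (A) and (B), now all done → (F).

(B) (C) (D) (E) (A) (F)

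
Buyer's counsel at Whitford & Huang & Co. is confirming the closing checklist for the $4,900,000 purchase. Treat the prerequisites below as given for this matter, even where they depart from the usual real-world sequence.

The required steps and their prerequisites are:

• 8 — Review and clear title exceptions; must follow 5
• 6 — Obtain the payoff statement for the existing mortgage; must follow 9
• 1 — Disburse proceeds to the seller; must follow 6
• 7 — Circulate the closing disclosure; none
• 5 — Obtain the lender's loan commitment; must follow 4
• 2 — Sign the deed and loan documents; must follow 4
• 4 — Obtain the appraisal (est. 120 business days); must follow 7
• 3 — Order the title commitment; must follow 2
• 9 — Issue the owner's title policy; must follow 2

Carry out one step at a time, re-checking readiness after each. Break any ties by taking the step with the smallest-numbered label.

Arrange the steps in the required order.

7, 4, 2, 3, 5, 8, 9, 6, 1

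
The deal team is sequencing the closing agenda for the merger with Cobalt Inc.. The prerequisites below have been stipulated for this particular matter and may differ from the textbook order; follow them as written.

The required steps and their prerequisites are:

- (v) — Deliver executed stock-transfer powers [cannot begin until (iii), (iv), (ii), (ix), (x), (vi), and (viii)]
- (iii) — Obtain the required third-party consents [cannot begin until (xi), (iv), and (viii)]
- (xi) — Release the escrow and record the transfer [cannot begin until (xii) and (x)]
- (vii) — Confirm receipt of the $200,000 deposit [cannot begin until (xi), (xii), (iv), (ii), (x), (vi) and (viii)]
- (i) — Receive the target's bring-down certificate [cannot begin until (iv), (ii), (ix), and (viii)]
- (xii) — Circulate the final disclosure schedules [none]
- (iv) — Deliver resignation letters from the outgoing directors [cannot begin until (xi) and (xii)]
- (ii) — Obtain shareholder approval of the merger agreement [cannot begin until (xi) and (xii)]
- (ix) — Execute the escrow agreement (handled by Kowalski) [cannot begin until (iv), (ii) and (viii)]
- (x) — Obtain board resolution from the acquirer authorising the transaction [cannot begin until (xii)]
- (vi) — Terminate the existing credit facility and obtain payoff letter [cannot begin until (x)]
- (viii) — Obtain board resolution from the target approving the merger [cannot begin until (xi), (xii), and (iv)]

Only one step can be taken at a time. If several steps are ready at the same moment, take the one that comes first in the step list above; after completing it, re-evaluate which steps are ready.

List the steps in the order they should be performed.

(xii) → (x) → (xi) → (iv) → (ii) → (vi) → (viii) → (iii) → (vii) → (ix) → (v) → (i)

(xii) has no prerequisites → (xii) first.
Next only (x) has its prerequisites met → (x).
(xi) and (vi) are both available; (xi) is listed earlier → (xi).
(iv) and (ii) now also ready, so the ready set is {(iv), (ii), (vi)}; (iv) is listed earlier → (iv).
Now (ii), (vi) and (viii) have their prerequisites met. (ii) is listed earlier, so (ii) next.
(vi) and (viii) are both available; (vi) is listed earlier → (vi).
(viii) needed (xi), (xii) and (iv), now all done → (viii).
Ready: (iii), (vii) and (ix). (iii) is listed earlier → (iii).
(vii) and (ix) are both available; (vii) is listed earlier → (vii).
(ix) needed (iv), (ii) and (viii), now all done → (ix).
Ready: (v) and (i). (v) is listed earlier → (v).
(i) needed (iv), (ii), (ix) and (viii), now all done → (i).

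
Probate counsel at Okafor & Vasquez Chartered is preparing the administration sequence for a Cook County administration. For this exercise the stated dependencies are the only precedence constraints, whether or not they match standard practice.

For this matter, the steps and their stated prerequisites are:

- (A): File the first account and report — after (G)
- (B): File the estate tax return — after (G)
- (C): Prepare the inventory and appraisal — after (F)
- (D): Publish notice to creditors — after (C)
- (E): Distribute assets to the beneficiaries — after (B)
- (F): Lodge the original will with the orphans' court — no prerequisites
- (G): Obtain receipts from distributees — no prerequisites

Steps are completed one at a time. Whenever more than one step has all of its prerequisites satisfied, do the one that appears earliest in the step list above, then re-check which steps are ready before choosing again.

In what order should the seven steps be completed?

(F) and (G) have no prerequisites; (F) is listed earlier, so (F) is first.
(C) and (G) are both available; (C) is listed earlier → (C).
Now (D) and (G) have their prerequisites met. (D) is listed earlier, so (D) next.
(G) is the only step now ready → (G).
Now (A) and (B) have their prerequisites met. (A) is listed earlier, so (A) next.
That leaves (B) as the only ready step → (B).
(E) needed (B), now all done → (E).

(F), (C), (D), (G), (A), (B), (E)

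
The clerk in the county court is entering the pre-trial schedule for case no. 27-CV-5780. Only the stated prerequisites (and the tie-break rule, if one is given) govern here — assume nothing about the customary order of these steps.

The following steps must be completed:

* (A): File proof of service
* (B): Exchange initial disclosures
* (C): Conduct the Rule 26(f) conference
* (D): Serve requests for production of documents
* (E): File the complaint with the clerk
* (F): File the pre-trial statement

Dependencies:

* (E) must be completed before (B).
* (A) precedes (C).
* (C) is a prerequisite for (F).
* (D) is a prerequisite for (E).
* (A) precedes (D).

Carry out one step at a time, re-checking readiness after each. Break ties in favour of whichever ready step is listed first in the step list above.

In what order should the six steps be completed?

(A) has no prerequisites → (A) first.
Now (C) and (D) have their prerequisites met. (C) is listed earlier, so (C) next.
(F) now also ready, so the ready set is {(D), (F)}; (D) is listed earlier → (D).
(E) now also ready, so the ready set is {(E), (F)}; (E) is listed earlier → (E).
(B) now also ready, so the ready set is {(B), (F)}; (B) is listed earlier → (B).
(F) needed (C), now all done → (F).

(A), (C), (D), (E), (B), (F)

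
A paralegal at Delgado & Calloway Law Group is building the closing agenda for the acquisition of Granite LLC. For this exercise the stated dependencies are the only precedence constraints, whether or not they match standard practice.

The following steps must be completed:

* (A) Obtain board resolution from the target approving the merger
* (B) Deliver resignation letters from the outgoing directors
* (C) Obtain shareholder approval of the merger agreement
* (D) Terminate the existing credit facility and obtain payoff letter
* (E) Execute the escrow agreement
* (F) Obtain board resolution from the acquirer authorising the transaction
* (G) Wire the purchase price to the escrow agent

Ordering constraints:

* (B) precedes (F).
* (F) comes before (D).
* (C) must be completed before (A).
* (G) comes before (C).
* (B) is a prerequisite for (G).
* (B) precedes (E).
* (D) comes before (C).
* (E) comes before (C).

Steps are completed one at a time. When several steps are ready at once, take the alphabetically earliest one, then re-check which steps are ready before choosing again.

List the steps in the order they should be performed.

(B), (E), (F), (D), (G), (C), (A)

(B) is the only step with nothing outstanding, so it goes first.
Now (E), (F) and (G) have their prerequisites met. (E) has the earlier label, so (E) next.
Now (F) and (G) have their prerequisites met. (F) has the earlier label, so (F) next.
(D) now also ready, so the ready set is {(D), (G)}; (D) has the earlier label → (D).
(G) needed (B), now all done → (G).
(C) needed (D), (E) and (G), now all done → (C).
Next only (A) has its prerequisites met → (A).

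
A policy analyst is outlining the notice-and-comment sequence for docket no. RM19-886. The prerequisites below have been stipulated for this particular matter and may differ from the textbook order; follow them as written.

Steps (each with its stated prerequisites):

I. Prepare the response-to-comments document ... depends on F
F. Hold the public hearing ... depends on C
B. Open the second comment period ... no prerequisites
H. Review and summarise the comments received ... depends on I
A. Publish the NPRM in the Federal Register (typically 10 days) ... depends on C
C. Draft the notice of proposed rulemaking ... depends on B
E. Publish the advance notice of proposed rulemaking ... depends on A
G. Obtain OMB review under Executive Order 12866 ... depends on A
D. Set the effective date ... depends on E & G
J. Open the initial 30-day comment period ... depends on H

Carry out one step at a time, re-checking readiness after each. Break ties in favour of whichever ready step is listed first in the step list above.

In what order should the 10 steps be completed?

Only B has no prerequisites, so it is first.
That leaves C as the only ready step → C.
Ready: F and A. F is listed earlier → F.
Ready: I and A. I is listed earlier → I.
H and A are both available; H is listed earlier → H.
Ready: A and J. A is listed earlier → A.
E and G now also ready, so the ready set is {E, G, J}; E is listed earlier → E.
Ready: G and J. G is listed earlier → G.
D now also ready, so the ready set is {D, J}; D is listed earlier → D.
J is the only step now ready → J.

B, C, F, I, H, A, E, G, D, J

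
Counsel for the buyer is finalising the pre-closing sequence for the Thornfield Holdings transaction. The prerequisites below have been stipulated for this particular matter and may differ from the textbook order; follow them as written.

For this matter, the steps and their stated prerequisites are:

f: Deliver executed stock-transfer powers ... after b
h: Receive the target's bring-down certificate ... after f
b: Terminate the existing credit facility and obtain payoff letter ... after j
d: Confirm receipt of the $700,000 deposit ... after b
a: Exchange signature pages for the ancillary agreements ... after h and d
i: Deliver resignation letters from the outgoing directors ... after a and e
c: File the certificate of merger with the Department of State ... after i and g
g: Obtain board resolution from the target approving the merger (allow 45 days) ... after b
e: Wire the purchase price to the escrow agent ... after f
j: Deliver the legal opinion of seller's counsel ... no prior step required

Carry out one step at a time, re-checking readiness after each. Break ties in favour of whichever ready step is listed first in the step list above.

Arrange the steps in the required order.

j → b → f → h → d → a → g → e → i → c

j has no prerequisites → j first.
b needed j, now all done → b.
Now f, d and g have their prerequisites met. f is listed earlier, so f next.
Ready: h, d, g and e. h is listed earlier → h.
d, g and e are all available; d is listed earlier → d.
a, g and e are all available; a is listed earlier → a.
Now g and e have their prerequisites met. g is listed earlier, so g next.
That leaves e as the only ready step → e.
That leaves i as the only ready step → i.
c needed i and g, now all done → c.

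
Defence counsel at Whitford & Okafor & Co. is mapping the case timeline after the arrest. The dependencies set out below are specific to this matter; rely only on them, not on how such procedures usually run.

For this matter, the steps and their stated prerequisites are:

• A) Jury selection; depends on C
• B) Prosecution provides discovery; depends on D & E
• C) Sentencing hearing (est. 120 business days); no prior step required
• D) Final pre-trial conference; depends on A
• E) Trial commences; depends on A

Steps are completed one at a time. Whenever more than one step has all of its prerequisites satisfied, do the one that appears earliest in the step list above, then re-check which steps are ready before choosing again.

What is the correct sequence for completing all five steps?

C, A, D, E, B

Only C has no prerequisites, so it is first.
A needed C, now all done → A.
Ready: D and E. D is listed earlier → D.
E needed A, now all done → E.
That leaves B as the only ready step → B.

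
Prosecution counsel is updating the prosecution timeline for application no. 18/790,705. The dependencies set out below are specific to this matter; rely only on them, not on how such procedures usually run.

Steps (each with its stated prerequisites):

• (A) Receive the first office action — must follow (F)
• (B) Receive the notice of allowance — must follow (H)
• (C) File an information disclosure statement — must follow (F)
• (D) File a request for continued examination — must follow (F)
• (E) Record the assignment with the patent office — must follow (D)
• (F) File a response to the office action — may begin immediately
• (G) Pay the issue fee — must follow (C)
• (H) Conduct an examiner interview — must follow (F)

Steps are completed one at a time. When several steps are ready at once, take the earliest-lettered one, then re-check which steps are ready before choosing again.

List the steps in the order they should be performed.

(F) (A) (C) (D) (E) (G) (H) (B)

(F) is the only step with nothing outstanding, so it goes first.
(A), (C), (D) and (H) are all available; (A) has the earlier label → (A).
Now (C), (D) and (H) have their prerequisites met. (C) has the earlier label, so (C) next.
(G) now also ready, so the ready set is {(D), (G), (H)}; (D) has the earlier label → (D).
(E), (G) and (H) are all available; (E) has the earlier label → (E).
(G) and (H) are both available; (G) has the earlier label → (G).
That leaves (H) as the only ready step → (H).
(B) needed (H), now all done → (B).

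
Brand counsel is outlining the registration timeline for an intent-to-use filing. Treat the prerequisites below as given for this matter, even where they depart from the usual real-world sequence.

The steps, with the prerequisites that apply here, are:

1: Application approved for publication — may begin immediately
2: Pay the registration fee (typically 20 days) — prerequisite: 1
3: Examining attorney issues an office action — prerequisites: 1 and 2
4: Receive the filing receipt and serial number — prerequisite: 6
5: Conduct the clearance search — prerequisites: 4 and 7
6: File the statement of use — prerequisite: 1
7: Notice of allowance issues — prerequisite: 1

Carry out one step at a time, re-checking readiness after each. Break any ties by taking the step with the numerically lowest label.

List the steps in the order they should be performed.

1 has no prerequisites → 1 first.
Ready: 2, 6 and 7. 2 has the earlier label → 2.
3, 6 and 7 are all available; 3 has the earlier label → 3.
6 and 7 are both available; 6 has the earlier label → 6.
Now 4 and 7 have their prerequisites met. 4 has the earlier label, so 4 next.
Next only 7 has its prerequisites met → 7.
5 is the only step now ready → 5.

1 2 3 6 4 7 5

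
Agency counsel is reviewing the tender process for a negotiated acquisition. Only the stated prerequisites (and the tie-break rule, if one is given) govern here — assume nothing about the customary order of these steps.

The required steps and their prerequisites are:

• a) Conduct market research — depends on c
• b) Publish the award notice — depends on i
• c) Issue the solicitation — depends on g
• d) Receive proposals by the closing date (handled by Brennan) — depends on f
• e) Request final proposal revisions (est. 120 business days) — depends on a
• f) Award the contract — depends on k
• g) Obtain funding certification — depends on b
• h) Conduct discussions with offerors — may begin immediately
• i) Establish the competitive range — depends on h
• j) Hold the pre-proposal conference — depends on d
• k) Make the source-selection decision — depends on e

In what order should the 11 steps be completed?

h has no prerequisites → h first.
i is the only step now ready → i.
b needed i, now all done → b.
Next only g has its prerequisites met → g.
c needed g, now all done → c.
That leaves a as the only ready step → a.
e needed a, now all done → e.
That leaves k as the only ready step → k.
f needed k, now all done → f.
d is the only step now ready → d.
j needed d, now all done → j.

h, i, b, g, c, a, e, k, f, d, j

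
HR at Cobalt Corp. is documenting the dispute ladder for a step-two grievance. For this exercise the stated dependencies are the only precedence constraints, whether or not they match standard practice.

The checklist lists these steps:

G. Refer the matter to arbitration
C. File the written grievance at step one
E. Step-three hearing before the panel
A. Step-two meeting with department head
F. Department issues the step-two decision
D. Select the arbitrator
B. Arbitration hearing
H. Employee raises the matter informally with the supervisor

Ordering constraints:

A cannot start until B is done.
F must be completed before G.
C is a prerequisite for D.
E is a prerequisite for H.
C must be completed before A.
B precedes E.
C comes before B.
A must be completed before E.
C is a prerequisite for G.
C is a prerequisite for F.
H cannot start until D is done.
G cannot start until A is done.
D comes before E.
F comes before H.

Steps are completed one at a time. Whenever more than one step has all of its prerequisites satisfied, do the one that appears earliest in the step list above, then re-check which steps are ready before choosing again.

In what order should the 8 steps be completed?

C has no prerequisites → C first.
Ready: F, D and B. F is listed earlier → F.
D and B are both available; D is listed earlier → D.
That leaves B as the only ready step → B.
A needed C and B, now all done → A.
G and E are both available; G is listed earlier → G.
Next only E has its prerequisites met → E.
H is the only step now ready → H.

C F D B A G E H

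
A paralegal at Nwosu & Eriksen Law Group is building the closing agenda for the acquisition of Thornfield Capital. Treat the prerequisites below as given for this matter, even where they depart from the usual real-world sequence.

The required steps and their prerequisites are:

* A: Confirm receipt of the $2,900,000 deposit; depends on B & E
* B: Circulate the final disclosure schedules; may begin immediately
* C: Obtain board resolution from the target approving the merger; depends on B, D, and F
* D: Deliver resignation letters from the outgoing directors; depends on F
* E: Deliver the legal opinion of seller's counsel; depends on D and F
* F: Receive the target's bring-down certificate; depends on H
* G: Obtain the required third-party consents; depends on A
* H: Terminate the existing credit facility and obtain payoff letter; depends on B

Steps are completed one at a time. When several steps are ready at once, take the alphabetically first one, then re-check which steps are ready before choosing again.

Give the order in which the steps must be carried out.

B has no prerequisites → B first.
H is the only step now ready → H.
F needed H, now all done → F.
D needed F, now all done → D.
Ready: C and E. C has the earlier label → C.
Next only E has its prerequisites met → E.
A is the only step now ready → A.
That leaves G as the only ready step → G.

B H F D C E A G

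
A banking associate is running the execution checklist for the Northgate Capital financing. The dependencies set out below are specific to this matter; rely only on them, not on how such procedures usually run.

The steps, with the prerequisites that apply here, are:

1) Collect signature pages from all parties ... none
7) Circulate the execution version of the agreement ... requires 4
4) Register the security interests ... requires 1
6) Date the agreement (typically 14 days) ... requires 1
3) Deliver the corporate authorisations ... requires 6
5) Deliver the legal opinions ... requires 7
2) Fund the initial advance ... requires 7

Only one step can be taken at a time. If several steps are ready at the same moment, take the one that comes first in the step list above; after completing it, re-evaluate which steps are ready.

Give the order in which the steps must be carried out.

1, 4, 7, 6, 3, 5, 2

1 has no prerequisites → 1 first.
Ready: 4 and 6. 4 is listed earlier → 4.
7 now also ready, so the ready set is {7, 6}; 7 is listed earlier → 7.
5 and 2 now also ready, so the ready set is {6, 5, 2}; 6 is listed earlier → 6.
3 now also ready, so the ready set is {3, 5, 2}; 3 is listed earlier → 3.
Ready: 5 and 2. 5 is listed earlier → 5.
2 is the only step now ready → 2.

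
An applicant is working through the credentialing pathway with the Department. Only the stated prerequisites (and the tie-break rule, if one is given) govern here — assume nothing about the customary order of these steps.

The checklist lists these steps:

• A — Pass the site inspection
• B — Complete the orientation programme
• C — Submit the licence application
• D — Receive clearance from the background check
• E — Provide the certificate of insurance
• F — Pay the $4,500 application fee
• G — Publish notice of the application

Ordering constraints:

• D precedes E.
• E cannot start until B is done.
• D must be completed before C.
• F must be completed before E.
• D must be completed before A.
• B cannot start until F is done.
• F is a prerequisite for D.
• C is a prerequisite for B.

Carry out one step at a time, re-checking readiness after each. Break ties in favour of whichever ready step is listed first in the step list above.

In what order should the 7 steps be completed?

F, D, A, C, B, E, G

Nothing is required for F and G. F is listed earlier → F first.
D now also ready, so the ready set is {D, G}; D is listed earlier → D.
A and C now also ready, so the ready set is {A, C, G}; A is listed earlier → A.
Ready: C and G. C is listed earlier → C.
B now also ready, so the ready set is {B, G}; B is listed earlier → B.
Ready: E and G. E is listed earlier → E.
G is the only step now ready → G.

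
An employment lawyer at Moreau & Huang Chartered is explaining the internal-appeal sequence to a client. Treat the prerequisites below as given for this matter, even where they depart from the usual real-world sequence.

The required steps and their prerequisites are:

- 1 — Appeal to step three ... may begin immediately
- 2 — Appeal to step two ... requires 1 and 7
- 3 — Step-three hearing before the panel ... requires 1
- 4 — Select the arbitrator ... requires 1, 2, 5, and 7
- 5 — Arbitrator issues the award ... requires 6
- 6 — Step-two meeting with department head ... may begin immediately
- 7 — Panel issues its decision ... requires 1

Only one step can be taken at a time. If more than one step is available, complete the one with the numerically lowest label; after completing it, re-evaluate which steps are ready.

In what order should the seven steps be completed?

1 → 3 → 6 → 5 → 7 → 2 → 4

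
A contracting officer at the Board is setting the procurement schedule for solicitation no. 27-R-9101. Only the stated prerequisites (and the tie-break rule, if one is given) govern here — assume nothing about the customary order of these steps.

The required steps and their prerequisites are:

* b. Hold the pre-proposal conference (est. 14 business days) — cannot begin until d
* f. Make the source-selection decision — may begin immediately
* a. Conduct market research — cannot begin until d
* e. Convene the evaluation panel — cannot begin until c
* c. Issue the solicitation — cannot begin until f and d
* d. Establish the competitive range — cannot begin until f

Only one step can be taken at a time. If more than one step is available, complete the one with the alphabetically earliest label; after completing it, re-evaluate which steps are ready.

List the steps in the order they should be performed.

Only f has no prerequisites, so it is first.
Next only d has its prerequisites met → d.
Ready: a, b and c. a has the earlier label → a.
Now b and c have their prerequisites met. b has the earlier label, so b next.
c needed d and f, now all done → c.
e is the only step now ready → e.

f, d, a, b, c, e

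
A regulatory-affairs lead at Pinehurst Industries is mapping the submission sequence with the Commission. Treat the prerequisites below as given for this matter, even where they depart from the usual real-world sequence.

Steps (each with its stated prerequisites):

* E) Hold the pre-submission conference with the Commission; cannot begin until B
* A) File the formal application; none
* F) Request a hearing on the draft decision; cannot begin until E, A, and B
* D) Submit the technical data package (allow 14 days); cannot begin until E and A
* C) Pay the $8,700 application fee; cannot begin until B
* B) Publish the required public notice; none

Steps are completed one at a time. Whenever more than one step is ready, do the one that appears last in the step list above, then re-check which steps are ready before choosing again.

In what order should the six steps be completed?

B → C → A → E → D → F

Nothing is required for B and A. B is listed later → B first.
C and E now also ready, so the ready set is {C, A, E}; C is listed later → C.
Now A and E have their prerequisites met. A is listed later, so A next.
Next only E has its prerequisites met → E.
Ready: D and F. D is listed later → D.
F needed B, A and E, now all done → F.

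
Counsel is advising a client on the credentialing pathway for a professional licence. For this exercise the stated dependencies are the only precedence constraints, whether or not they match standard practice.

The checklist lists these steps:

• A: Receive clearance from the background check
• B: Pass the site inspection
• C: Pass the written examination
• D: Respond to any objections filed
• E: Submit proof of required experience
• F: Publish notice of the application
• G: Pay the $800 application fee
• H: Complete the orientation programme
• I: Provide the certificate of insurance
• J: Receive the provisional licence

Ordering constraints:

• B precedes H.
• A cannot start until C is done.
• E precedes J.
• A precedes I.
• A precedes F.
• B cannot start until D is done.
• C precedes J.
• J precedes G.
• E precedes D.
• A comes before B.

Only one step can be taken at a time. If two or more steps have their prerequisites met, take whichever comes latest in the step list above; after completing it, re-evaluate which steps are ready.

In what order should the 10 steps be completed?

E → D → C → J → G → A → I → F → B → H

Nothing is required for E and C. E is listed later → E first.
D and C are both available; D is listed later → D.
C is the only step now ready → C.
Now J and A have their prerequisites met. J is listed later, so J next.
Now G and A have their prerequisites met. G is listed later, so G next.
A is the only step now ready → A.
I, F and B are all available; I is listed later → I.
Now F and B have their prerequisites met. F is listed later, so F next.
Next only B has its prerequisites met → B.
H needed B, now all done → H.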